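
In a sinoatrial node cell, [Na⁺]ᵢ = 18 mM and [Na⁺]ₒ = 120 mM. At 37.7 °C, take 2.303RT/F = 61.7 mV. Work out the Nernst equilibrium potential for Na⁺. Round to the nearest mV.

E = (61.7/z) · log₁₀([Na⁺]_out/[Na⁺]_in) with z = +1.
= (61.7/1) · log₁₀(120/18) = 61.70 · log₁₀(6.667)
= 61.70 · (0.8239) = 50.84 mV

51 mV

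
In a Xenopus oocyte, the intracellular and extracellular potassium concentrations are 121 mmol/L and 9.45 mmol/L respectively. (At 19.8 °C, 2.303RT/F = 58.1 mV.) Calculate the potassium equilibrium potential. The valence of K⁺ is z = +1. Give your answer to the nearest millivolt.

-64 mV

E = (58.1/z) · log₁₀([K⁺]_out/[K⁺]_in) with z = +1.
= (58.1/1) · log₁₀(9.45/121) = 58.10 · log₁₀(0.0781)
= 58.10 · (-1.1074) = -64.34 mV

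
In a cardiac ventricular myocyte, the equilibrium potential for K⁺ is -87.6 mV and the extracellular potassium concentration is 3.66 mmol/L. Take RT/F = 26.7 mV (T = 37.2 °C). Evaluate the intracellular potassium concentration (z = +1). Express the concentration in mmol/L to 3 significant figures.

97.4 mmol/L

Nernst: E = (26.7/1) · ln([out]/[in]), so ln([out]/[in]) = -87.6 × 1 / 26.7 = -3.2809.
[out]/[in] = e^(-3.2809) = 0.03759.
[in] = 3.66 / 0.03759 = 97.35 mmol/L.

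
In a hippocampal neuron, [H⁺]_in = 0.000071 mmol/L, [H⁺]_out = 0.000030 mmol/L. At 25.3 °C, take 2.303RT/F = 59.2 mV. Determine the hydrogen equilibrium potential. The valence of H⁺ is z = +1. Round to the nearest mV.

E = (59.2/z) · log₁₀([H⁺]_out/[H⁺]_in) with z = +1.
= (59.2/1) · log₁₀(0.000030/0.000071) = 59.20 · log₁₀(0.4225)
= 59.20 · (-0.3741) = -22.15 mV

-22 mV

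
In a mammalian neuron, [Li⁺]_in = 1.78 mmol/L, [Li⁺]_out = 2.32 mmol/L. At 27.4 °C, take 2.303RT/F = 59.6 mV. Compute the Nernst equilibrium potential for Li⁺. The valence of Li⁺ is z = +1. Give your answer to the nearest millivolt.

E = (59.6/z) · log₁₀([Li⁺]_out/[Li⁺]_in) with z = +1.
= (59.6/1) · log₁₀(2.32/1.78) = 59.60 · log₁₀(1.303)
= 59.60 · (0.1151) = 6.86 mV

7 mV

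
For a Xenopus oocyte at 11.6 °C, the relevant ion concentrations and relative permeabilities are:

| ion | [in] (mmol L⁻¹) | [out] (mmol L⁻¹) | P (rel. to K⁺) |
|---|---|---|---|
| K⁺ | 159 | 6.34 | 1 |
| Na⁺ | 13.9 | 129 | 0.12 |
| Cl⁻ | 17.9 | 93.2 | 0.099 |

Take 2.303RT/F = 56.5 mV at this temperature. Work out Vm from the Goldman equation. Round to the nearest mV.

-48 mV

Vm = 56.5 · log₁₀[(Σ P·[cation]ₒ + Σ P·[anion]ᵢ) / (Σ P·[cation]ᵢ + Σ P·[anion]ₒ)]
Numerator = 1×6.34 + 0.12×129 + 0.099×17.9 = 23.59
Denominator = 1×159 + 0.12×13.9 + 0.099×93.2 = 169.9
Vm = 56.5 · log₁₀(0.13886) = 56.5 × (-0.8574) = -48.44 mV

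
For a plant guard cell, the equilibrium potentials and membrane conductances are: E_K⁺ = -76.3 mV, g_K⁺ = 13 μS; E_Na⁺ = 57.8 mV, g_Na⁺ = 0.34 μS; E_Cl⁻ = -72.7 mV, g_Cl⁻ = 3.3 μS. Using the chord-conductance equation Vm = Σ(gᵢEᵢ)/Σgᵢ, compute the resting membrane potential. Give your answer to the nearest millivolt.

-73 mV

Σ gᵢEᵢ = 13·(-76.3) + 0.34·(57.8) + 3.3·(-72.7) = -1212.16
Σ gᵢ = 13 + 0.34 + 3.3 = 16.64
Vm = -1212.16 / 16.64 = -72.85 mV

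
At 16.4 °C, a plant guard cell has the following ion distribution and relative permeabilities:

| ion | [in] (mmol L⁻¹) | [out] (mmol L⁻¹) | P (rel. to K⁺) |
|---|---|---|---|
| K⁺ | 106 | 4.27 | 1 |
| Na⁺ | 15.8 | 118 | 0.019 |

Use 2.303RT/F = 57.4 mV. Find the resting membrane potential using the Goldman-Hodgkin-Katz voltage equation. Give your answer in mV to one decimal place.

-69.6 mV

Vm = 57.4 · log₁₀[(Σ P·[cation]ₒ + Σ P·[anion]ᵢ) / (Σ P·[cation]ᵢ + Σ P·[anion]ₒ)]
Numerator = 1×4.27 + 0.019×118 = 6.512
Denominator = 1×106 + 0.019×15.8 = 106.3
Vm = 57.4 · log₁₀(0.06126) = 57.4 × (-1.2128) = -69.62 mV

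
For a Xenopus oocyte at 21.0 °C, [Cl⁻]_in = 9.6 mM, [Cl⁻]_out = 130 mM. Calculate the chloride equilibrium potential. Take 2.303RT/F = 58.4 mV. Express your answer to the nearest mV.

E = (58.4/z) · log₁₀([Cl⁻]_out/[Cl⁻]_in) with z = -1.
For an anion, dividing by z = -1 reverses the sign.
= (58.4/-1) · log₁₀(130/9.6) = -58.40 · log₁₀(13.54)
= -58.40 · (1.1317) = -66.09 mV

-66 mV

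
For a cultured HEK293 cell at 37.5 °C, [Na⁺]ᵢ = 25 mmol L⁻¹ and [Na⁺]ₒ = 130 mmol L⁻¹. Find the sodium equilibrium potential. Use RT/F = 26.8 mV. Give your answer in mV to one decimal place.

44.2 mV

E = (26.8/z) · ln([Na⁺]_out/[Na⁺]_in) with z = +1.
= (26.8/1) · ln(130/25) = 26.80 · ln(5.2)
= 26.80 · (1.6487) = 44.18 mV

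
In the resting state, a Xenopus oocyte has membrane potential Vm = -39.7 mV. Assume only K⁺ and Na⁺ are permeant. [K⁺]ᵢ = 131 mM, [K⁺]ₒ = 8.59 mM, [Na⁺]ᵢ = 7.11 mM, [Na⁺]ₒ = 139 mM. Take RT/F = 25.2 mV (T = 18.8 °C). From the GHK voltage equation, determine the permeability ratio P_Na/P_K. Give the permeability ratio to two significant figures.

Let α = P_Na/P_K. GHK: Vm = 25.2·ln[(Kₒ + α·Naₒ)/(Kᵢ + α·Naᵢ)].
e^(Vm/25.2) = e^(-39.7/25.2) = 0.20693
So 0.20693·(Kᵢ + α·Naᵢ) = Kₒ + α·Naₒ → α = (0.20693·131.0 − 8.59) / (139.0 − 0.20693·7.11)
α = (27.11 − 8.59) / (139.0 − 1.471) = 18.52/137.5 = 0.1346

0.13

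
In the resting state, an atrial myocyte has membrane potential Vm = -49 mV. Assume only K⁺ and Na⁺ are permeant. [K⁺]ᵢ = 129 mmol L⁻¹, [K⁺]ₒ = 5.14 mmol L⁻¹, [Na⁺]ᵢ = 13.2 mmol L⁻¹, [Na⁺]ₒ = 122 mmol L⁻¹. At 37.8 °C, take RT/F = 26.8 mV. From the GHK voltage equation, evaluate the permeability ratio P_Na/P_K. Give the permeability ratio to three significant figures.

0.130

Let α = P_Na/P_K. GHK: Vm = 26.8·ln[(Kₒ + α·Naₒ)/(Kᵢ + α·Naᵢ)].
e^(Vm/26.8) = e^(-49.0/26.8) = 0.16068
So 0.16068·(Kᵢ + α·Naᵢ) = Kₒ + α·Naₒ → α = (0.16068·129.0 − 5.14) / (122.0 − 0.16068·13.2)
α = (20.73 − 5.14) / (122.0 − 2.121) = 15.59/119.9 = 0.13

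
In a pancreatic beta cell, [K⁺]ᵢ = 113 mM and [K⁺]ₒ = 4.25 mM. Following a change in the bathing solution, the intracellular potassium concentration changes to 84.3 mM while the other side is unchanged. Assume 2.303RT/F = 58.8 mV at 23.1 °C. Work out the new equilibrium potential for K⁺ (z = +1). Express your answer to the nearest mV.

-76 mV

After the shift: [K⁺]_out = 4.25, [K⁺]_in = 84.3 mM.
E_new = (58.8/1)·log₁₀(4.25/84.3) = 58.80 · (-1.2974) = -76.29 mV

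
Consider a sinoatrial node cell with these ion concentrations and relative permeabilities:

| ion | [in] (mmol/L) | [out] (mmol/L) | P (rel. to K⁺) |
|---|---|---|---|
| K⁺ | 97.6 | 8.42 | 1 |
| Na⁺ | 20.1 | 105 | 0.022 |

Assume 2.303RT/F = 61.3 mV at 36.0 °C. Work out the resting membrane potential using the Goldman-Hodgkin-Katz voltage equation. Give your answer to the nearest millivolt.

Vm = 61.3 · log₁₀[(Σ P·[cation]ₒ + Σ P·[anion]ᵢ) / (Σ P·[cation]ᵢ + Σ P·[anion]ₒ)]
Numerator = 1×8.42 + 0.022×105 = 10.73
Denominator = 1×97.6 + 0.022×20.1 = 98.04
Vm = 61.3 · log₁₀(0.10944) = 61.3 × (-0.9608) = -58.90 mV

-59 mV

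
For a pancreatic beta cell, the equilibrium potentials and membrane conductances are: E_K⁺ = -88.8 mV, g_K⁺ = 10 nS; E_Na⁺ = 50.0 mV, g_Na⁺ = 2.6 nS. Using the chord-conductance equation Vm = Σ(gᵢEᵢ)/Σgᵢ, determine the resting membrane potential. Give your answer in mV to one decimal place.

-60.2 mV

Σ gᵢEᵢ = 10·(-88.8) + 2.6·(50.0) = -758.00
Σ gᵢ = 10 + 2.6 = 12.6
Vm = -758.00 / 12.6 = -60.16 mV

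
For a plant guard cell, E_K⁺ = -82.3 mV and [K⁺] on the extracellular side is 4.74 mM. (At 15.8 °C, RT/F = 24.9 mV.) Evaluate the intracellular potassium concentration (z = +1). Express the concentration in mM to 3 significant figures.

Nernst: E = (24.9/1) · ln([out]/[in]), so ln([out]/[in]) = -82.3 × 1 / 24.9 = -3.3052.
[out]/[in] = e^(-3.3052) = 0.03669.
[in] = 4.74 / 0.03669 = 129.2 mM.

129 mM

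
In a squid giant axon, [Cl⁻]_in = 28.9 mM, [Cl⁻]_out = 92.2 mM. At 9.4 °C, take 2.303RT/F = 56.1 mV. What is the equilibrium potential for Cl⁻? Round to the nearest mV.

E = (56.1/z) · log₁₀([Cl⁻]_out/[Cl⁻]_in) with z = -1.
For an anion, dividing by z = -1 reverses the sign.
= (56.1/-1) · log₁₀(92.2/28.9) = -56.10 · log₁₀(3.19)
= -56.10 · (0.5038) = -28.27 mV

-28 mV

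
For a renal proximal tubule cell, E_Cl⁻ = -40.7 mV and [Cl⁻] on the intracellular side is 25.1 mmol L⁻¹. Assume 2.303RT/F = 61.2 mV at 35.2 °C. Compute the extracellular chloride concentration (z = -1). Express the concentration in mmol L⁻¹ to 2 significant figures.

Nernst: E = (61.2/-1) · log₁₀([out]/[in]), so log₁₀([out]/[in]) = -40.7 × -1 / 61.2 = 0.6650.
[out]/[in] = 10^(0.6650) = 4.624.
[out] = 4.624 × 25.1 = 116.1 mmol L⁻¹.

120 mmol L⁻¹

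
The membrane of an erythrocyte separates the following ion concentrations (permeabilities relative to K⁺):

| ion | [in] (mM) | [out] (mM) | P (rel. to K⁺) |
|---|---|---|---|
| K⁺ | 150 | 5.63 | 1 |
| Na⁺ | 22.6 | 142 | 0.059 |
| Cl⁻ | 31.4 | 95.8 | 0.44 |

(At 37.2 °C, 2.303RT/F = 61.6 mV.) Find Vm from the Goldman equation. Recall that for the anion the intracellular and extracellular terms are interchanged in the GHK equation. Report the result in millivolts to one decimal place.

-51.9 mV

Vm = 61.6 · log₁₀[(Σ P·[cation]ₒ + Σ P·[anion]ᵢ) / (Σ P·[cation]ᵢ + Σ P·[anion]ₒ)]
Numerator = 1×5.63 + 0.059×142 + 0.44×31.4 = 27.82
Denominator = 1×150 + 0.059×22.6 + 0.44×95.8 = 193.5
Vm = 61.6 · log₁₀(0.1438) = 61.6 × (-0.8422) = -51.88 mV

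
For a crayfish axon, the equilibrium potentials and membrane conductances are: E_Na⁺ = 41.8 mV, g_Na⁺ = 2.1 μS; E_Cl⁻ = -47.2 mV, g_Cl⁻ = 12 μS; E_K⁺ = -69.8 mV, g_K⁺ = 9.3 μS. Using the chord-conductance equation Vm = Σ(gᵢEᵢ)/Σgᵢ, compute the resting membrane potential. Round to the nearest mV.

-48 mV

Σ gᵢEᵢ = 2.1·(41.8) + 12·(-47.2) + 9.3·(-69.8) = -1127.76
Σ gᵢ = 2.1 + 12 + 9.3 = 23.4
Vm = -1127.76 / 23.4 = -48.19 mV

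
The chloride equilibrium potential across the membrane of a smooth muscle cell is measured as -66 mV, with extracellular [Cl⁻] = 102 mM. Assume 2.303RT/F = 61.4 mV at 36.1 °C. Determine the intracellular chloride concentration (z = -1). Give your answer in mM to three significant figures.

8.58 mM

Nernst: E = (61.4/-1) · log₁₀([out]/[in]), so log₁₀([out]/[in]) = -66.0 × -1 / 61.4 = 1.0749.
[out]/[in] = 10^(1.0749) = 11.88.
[in] = 102 / 11.88 = 8.584 mM.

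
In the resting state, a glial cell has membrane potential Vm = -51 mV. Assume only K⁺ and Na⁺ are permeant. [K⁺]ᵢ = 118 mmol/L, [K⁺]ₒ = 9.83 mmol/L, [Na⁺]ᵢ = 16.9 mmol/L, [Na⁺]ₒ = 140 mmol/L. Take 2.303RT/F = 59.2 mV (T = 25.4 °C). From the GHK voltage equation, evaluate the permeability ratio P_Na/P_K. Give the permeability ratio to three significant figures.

Let α = P_Na/P_K. GHK: Vm = 59.2·log₁₀[(Kₒ + α·Naₒ)/(Kᵢ + α·Naᵢ)].
10^(Vm/59.2) = 10^(-51.0/59.2) = 0.13757
So 0.13757·(Kᵢ + α·Naᵢ) = Kₒ + α·Naₒ → α = (0.13757·118.0 − 9.83) / (140.0 − 0.13757·16.9)
α = (16.23 − 9.83) / (140.0 − 2.325) = 6.403/137.7 = 0.04651

0.0465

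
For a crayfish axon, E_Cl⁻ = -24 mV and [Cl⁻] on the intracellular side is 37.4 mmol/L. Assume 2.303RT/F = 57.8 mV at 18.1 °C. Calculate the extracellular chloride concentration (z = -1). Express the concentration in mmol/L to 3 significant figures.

97.3 mmol/L

Nernst: E = (57.8/-1) · log₁₀([out]/[in]), so log₁₀([out]/[in]) = -24.0 × -1 / 57.8 = 0.4152.
[out]/[in] = 10^(0.4152) = 2.602.
[out] = 2.602 × 37.4 = 97.3 mmol/L.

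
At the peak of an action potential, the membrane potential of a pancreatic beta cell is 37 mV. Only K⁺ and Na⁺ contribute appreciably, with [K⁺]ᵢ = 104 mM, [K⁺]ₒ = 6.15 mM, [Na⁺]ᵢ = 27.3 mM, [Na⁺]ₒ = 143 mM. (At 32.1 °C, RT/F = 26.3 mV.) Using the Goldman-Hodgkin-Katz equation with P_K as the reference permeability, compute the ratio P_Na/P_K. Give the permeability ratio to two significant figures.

Let α = P_Na/P_K. GHK: Vm = 26.3·ln[(Kₒ + α·Naₒ)/(Kᵢ + α·Naᵢ)].
e^(Vm/26.3) = e^(37.0/26.3) = 4.083
So 4.083·(Kᵢ + α·Naᵢ) = Kₒ + α·Naₒ → α = (4.083·104.0 − 6.15) / (143.0 − 4.083·27.3)
α = (424.6 − 6.15) / (143.0 − 111.5) = 418.5/31.53 = 13.27

13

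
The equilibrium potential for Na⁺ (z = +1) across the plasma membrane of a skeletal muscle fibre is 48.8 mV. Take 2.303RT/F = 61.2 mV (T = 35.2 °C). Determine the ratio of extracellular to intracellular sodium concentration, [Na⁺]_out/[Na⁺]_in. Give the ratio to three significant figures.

6.27

log₁₀([out]/[in]) = E·z/(61.2) = 48.8 × 1 / 61.2 = 0.7974
[out]/[in] = 10^(0.7974) = 6.272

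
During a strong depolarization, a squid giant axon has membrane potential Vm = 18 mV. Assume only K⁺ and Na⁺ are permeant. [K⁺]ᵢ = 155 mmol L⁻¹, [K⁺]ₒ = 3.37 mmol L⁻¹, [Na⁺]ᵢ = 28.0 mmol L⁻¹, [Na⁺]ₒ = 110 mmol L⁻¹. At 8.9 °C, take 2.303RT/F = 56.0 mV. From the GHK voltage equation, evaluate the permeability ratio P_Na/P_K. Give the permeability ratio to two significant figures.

Let α = P_Na/P_K. GHK: Vm = 56.0·log₁₀[(Kₒ + α·Naₒ)/(Kᵢ + α·Naᵢ)].
10^(Vm/56.0) = 10^(18.0/56.0) = 2.0962
So 2.0962·(Kᵢ + α·Naᵢ) = Kₒ + α·Naₒ → α = (2.0962·155.0 − 3.37) / (110.0 − 2.0962·28.0)
α = (324.9 − 3.37) / (110.0 − 58.69) = 321.5/51.31 = 6.267

6.3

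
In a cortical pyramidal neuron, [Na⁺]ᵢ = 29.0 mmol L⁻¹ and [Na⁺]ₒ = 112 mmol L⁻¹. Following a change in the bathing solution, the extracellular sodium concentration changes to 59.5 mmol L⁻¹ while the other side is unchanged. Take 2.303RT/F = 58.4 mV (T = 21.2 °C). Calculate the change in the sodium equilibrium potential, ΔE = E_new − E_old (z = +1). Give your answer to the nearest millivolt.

-16 mV

E_old = (58.4/1)·log₁₀(112/29.0) = 34.27 mV
E_new = (58.4/1)·log₁₀(59.5/29.0) = 18.23 mV
ΔE = 18.23 − (34.27) = -16.04 mV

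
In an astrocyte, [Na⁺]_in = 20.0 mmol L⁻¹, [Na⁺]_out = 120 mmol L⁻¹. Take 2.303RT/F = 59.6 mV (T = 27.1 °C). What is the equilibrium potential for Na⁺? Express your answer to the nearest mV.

46 mV

E = (59.6/z) · log₁₀([Na⁺]_out/[Na⁺]_in) with z = +1.
= (59.6/1) · log₁₀(120/20.0) = 59.60 · log₁₀(6)
= 59.60 · (0.7782) = 46.38 mV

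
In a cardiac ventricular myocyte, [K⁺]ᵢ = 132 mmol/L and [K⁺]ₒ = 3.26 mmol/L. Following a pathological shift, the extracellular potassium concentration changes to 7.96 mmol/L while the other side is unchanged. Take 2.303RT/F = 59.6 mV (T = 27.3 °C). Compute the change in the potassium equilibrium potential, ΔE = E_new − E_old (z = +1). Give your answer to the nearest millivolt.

23 mV

E_old = (59.6/1)·log₁₀(3.26/132) = -95.80 mV
E_new = (59.6/1)·log₁₀(7.96/132) = -72.69 mV
ΔE = -72.69 − (-95.80) = 23.11 mV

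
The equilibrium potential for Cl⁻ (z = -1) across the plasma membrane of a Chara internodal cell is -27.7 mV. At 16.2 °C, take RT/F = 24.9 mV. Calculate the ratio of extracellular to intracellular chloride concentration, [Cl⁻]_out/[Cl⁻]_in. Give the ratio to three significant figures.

ln([out]/[in]) = E·z/(24.9) = -27.7 × -1 / 24.9 = 1.1124
[out]/[in] = e^(1.1124) = 3.042

3.04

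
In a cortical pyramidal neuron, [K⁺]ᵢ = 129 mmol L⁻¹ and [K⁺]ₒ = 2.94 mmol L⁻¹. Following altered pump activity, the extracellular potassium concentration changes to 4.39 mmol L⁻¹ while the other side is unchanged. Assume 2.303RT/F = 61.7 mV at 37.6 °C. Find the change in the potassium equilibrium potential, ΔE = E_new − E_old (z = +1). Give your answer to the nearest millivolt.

E_old = (61.7/1)·log₁₀(2.94/129) = -101.33 mV
E_new = (61.7/1)·log₁₀(4.39/129) = -90.58 mV
ΔE = -90.58 − (-101.33) = 10.74 mV

11 mV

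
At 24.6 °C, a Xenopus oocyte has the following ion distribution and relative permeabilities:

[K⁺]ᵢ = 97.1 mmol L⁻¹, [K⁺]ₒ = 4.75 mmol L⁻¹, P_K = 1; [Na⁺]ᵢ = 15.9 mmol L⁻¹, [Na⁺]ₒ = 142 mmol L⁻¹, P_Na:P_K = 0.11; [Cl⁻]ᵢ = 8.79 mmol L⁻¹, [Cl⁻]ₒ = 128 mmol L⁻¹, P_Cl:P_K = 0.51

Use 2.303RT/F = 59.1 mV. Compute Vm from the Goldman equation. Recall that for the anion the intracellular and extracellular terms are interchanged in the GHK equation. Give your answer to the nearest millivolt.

-48 mV

Vm = 59.1 · log₁₀[(Σ P·[cation]ₒ + Σ P·[anion]ᵢ) / (Σ P·[cation]ᵢ + Σ P·[anion]ₒ)]
Numerator = 1×4.75 + 0.11×142 + 0.51×8.79 = 24.85
Denominator = 1×97.1 + 0.11×15.9 + 0.51×128 = 164.1
Vm = 59.1 · log₁₀(0.15142) = 59.1 × (-0.8198) = -48.45 mV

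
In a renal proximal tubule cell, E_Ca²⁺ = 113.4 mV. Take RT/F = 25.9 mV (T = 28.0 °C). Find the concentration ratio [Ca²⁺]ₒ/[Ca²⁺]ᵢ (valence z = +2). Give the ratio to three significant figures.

6350

ln([out]/[in]) = E·z/(25.9) = 113.4 × 2 / 25.9 = 8.7568
[out]/[in] = e^(8.7568) = 6353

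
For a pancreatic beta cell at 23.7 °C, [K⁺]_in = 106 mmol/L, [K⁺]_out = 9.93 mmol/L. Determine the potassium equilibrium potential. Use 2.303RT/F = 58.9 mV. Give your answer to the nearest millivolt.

-61 mV

E = (58.9/z) · log₁₀([K⁺]_out/[K⁺]_in) with z = +1.
= (58.9/1) · log₁₀(9.93/106) = 58.90 · log₁₀(0.09368)
= 58.90 · (-1.0284) = -60.57 mV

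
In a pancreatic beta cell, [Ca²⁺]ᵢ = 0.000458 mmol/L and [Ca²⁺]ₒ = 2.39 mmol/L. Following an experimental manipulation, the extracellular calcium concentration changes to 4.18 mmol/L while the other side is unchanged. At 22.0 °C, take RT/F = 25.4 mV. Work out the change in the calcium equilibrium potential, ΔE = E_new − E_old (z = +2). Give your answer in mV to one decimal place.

7.1 mV

E_old = (25.4/2)·ln(2.39/0.000458) = 108.71 mV
E_new = (25.4/2)·ln(4.18/0.000458) = 115.81 mV
ΔE = 115.81 − (108.71) = 7.10 mV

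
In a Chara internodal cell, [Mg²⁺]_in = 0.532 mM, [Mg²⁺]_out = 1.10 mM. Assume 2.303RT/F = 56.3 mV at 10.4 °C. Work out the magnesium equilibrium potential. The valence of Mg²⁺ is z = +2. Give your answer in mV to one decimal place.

E = (56.3/z) · log₁₀([Mg²⁺]_out/[Mg²⁺]_in) with z = +2.
= (56.3/2) · log₁₀(1.10/0.532) = 28.15 · log₁₀(2.068)
= 28.15 · (0.3155) = 8.88 mV

8.9 mV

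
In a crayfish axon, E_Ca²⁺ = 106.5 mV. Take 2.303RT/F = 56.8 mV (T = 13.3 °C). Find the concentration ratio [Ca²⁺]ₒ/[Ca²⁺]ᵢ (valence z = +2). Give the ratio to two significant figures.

5600

log₁₀([out]/[in]) = E·z/(56.8) = 106.5 × 2 / 56.8 = 3.7500
[out]/[in] = 10^(3.7500) = 5623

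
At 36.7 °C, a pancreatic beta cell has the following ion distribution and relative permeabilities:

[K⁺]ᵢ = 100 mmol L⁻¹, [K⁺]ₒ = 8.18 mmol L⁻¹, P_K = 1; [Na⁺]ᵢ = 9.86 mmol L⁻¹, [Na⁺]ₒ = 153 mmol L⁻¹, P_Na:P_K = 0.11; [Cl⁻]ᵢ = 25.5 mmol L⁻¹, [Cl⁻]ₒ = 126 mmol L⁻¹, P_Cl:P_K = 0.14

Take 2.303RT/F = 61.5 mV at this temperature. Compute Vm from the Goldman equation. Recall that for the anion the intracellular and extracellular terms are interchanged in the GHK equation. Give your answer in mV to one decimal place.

Vm = 61.5 · log₁₀[(Σ P·[cation]ₒ + Σ P·[anion]ᵢ) / (Σ P·[cation]ᵢ + Σ P·[anion]ₒ)]
Numerator = 1×8.18 + 0.11×153 + 0.14×25.5 = 28.58
Denominator = 1×100 + 0.11×9.86 + 0.14×126 = 118.7
Vm = 61.5 · log₁₀(0.24073) = 61.5 × (-0.6185) = -38.04 mV

-38.0 mV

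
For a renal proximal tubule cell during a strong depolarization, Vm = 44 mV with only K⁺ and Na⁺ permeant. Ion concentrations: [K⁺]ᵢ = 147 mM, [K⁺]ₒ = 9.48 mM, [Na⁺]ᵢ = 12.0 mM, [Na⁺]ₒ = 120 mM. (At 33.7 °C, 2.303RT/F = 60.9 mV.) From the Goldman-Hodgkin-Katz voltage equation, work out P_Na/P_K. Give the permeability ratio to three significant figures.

13.5

Let α = P_Na/P_K. GHK: Vm = 60.9·log₁₀[(Kₒ + α·Naₒ)/(Kᵢ + α·Naᵢ)].
10^(Vm/60.9) = 10^(44.0/60.9) = 5.2783
So 5.2783·(Kᵢ + α·Naᵢ) = Kₒ + α·Naₒ → α = (5.2783·147.0 − 9.48) / (120.0 − 5.2783·12.0)
α = (775.9 − 9.48) / (120.0 − 63.34) = 766.4/56.66 = 13.53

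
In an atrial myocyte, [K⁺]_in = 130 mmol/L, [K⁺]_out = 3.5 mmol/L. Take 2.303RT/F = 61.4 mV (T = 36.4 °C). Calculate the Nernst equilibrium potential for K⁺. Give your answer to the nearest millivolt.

E = (61.4/z) · log₁₀([K⁺]_out/[K⁺]_in) with z = +1.
= (61.4/1) · log₁₀(3.5/130) = 61.40 · log₁₀(0.02692)
= 61.40 · (-1.5699) = -96.39 mV

-96 mV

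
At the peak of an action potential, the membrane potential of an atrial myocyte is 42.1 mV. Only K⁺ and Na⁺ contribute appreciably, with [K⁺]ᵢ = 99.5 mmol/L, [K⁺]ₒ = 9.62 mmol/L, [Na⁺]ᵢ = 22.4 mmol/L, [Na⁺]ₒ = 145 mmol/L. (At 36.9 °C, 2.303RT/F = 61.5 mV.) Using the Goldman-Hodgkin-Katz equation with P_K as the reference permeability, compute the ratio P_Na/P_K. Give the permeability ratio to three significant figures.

12.9

Let α = P_Na/P_K. GHK: Vm = 61.5·log₁₀[(Kₒ + α·Naₒ)/(Kᵢ + α·Naᵢ)].
10^(Vm/61.5) = 10^(42.1/61.5) = 4.8367
So 4.8367·(Kᵢ + α·Naᵢ) = Kₒ + α·Naₒ → α = (4.8367·99.5 − 9.62) / (145.0 − 4.8367·22.4)
α = (481.3 − 9.62) / (145.0 − 108.3) = 471.6/36.66 = 12.87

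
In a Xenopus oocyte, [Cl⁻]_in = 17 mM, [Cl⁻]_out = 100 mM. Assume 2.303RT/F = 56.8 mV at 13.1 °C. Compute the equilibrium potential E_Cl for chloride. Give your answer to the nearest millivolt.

E = (56.8/z) · log₁₀([Cl⁻]_out/[Cl⁻]_in) with z = -1.
For an anion, dividing by z = -1 reverses the sign.
= (56.8/-1) · log₁₀(100/17) = -56.80 · log₁₀(5.882)
= -56.80 · (0.7696) = -43.71 mV

-44 mV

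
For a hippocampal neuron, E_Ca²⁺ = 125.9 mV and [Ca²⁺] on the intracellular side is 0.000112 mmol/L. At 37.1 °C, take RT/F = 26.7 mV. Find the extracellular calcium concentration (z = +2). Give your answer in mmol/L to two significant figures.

1.4 mmol/L

Nernst: E = (26.7/2) · ln([out]/[in]), so ln([out]/[in]) = 125.9 × 2 / 26.7 = 9.4307.
[out]/[in] = e^(9.4307) = 1.247e+04.
[out] = 1.247e+04 × 0.000112 = 1.396 mmol/L.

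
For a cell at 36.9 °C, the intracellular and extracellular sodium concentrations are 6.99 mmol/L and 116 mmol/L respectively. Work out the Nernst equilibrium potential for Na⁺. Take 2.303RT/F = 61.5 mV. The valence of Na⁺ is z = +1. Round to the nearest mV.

E = (61.5/z) · log₁₀([Na⁺]_out/[Na⁺]_in) with z = +1.
= (61.5/1) · log₁₀(116/6.99) = 61.50 · log₁₀(16.6)
= 61.50 · (1.2200) = 75.03 mV

75 mV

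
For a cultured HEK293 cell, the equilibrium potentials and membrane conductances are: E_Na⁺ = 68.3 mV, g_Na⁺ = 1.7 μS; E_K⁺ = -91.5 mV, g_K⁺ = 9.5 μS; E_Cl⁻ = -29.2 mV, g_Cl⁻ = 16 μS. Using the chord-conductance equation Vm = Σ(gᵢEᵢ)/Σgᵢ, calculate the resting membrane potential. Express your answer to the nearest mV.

Σ gᵢEᵢ = 1.7·(68.3) + 9.5·(-91.5) + 16·(-29.2) = -1220.34
Σ gᵢ = 1.7 + 9.5 + 16 = 27.2
Vm = -1220.34 / 27.2 = -44.87 mV

-45 mV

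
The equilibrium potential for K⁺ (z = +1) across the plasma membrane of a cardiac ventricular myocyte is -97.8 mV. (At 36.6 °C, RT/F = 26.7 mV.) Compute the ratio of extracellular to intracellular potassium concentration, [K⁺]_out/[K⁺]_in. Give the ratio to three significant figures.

ln([out]/[in]) = E·z/(26.7) = -97.8 × 1 / 26.7 = -3.6629
[out]/[in] = e^(-3.6629) = 0.02566

0.0257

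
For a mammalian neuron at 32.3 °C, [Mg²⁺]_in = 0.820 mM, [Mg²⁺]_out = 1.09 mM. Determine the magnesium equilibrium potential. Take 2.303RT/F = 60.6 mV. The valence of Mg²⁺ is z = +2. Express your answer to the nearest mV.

4 mV

E = (60.6/z) · log₁₀([Mg²⁺]_out/[Mg²⁺]_in) with z = +2.
= (60.6/2) · log₁₀(1.09/0.820) = 30.30 · log₁₀(1.329)
= 30.30 · (0.1236) = 3.75 mV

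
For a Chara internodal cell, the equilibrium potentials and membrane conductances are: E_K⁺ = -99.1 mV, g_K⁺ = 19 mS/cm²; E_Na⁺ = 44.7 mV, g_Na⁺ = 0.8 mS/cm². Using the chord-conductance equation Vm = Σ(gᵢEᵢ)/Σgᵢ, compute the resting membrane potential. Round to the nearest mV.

-93 mV

Σ gᵢEᵢ = 19·(-99.1) + 0.8·(44.7) = -1847.14
Σ gᵢ = 19 + 0.8 = 19.8
Vm = -1847.14 / 19.8 = -93.29 mV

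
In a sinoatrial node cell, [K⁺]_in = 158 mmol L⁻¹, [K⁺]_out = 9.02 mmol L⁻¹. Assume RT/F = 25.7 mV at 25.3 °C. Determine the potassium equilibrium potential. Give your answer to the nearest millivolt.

E = (25.7/z) · ln([K⁺]_out/[K⁺]_in) with z = +1.
= (25.7/1) · ln(9.02/158) = 25.70 · ln(0.05709)
= 25.70 · (-2.8632) = -73.58 mV

-74 mV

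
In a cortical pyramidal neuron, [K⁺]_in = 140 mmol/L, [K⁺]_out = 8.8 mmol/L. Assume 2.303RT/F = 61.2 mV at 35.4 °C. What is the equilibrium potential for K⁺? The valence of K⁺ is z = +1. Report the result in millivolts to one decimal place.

E = (61.2/z) · log₁₀([K⁺]_out/[K⁺]_in) with z = +1.
= (61.2/1) · log₁₀(8.8/140) = 61.20 · log₁₀(0.06286)
= 61.20 · (-1.2016) = -73.54 mV

-73.5 mV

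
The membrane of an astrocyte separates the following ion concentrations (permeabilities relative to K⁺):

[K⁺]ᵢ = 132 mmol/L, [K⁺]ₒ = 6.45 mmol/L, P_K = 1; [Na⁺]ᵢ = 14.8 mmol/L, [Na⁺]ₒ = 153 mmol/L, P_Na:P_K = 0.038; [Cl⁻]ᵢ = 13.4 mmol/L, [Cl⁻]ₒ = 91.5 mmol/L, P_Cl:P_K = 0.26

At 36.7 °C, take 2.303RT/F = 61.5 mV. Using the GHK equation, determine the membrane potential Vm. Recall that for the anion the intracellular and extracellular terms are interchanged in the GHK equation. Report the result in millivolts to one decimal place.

Vm = 61.5 · log₁₀[(Σ P·[cation]ₒ + Σ P·[anion]ᵢ) / (Σ P·[cation]ᵢ + Σ P·[anion]ₒ)]
Numerator = 1×6.45 + 0.038×153 + 0.26×13.4 = 15.75
Denominator = 1×132 + 0.038×14.8 + 0.26×91.5 = 156.4
Vm = 61.5 · log₁₀(0.10072) = 61.5 × (-0.9969) = -61.31 mV

-61.3 mV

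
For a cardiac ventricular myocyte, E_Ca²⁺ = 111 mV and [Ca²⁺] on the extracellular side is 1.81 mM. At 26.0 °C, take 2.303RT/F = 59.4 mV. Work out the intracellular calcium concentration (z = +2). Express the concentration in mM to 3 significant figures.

0.000331 mM

Nernst: E = (59.4/2) · log₁₀([out]/[in]), so log₁₀([out]/[in]) = 111.0 × 2 / 59.4 = 3.7374.
[out]/[in] = 10^(3.7374) = 5462.
[in] = 1.81 / 5462 = 0.0003314 mM.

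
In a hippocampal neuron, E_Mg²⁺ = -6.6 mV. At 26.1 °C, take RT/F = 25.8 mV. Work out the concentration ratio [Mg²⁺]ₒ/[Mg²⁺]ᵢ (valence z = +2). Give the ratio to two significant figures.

ln([out]/[in]) = E·z/(25.8) = -6.6 × 2 / 25.8 = -0.5116
[out]/[in] = e^(-0.5116) = 0.5995

0.60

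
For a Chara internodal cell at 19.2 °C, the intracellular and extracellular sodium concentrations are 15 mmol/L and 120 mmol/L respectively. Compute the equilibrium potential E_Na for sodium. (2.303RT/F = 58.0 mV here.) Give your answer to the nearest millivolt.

E = (58.0/z) · log₁₀([Na⁺]_out/[Na⁺]_in) with z = +1.
= (58.0/1) · log₁₀(120/15) = 58.00 · log₁₀(8)
= 58.00 · (0.9031) = 52.38 mV

52 mV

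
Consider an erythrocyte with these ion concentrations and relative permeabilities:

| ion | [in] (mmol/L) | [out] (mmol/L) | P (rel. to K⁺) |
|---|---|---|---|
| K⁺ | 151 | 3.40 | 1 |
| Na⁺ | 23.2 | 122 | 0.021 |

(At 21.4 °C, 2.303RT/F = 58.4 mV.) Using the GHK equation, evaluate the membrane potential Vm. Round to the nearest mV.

-82 mV

Vm = 58.4 · log₁₀[(Σ P·[cation]ₒ + Σ P·[anion]ᵢ) / (Σ P·[cation]ᵢ + Σ P·[anion]ₒ)]
Numerator = 1×3.40 + 0.021×122 = 5.962
Denominator = 1×151 + 0.021×23.2 = 151.5
Vm = 58.4 · log₁₀(0.039356) = 58.4 × (-1.4050) = -82.05 mV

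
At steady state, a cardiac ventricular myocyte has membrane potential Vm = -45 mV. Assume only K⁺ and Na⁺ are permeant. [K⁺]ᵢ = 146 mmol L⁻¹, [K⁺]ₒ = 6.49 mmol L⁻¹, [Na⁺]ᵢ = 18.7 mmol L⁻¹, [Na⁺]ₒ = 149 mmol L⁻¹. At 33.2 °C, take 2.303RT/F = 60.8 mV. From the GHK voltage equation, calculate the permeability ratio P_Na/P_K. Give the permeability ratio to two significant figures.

0.14

Let α = P_Na/P_K. GHK: Vm = 60.8·log₁₀[(Kₒ + α·Naₒ)/(Kᵢ + α·Naᵢ)].
10^(Vm/60.8) = 10^(-45.0/60.8) = 0.18191
So 0.18191·(Kᵢ + α·Naᵢ) = Kₒ + α·Naₒ → α = (0.18191·146.0 − 6.49) / (149.0 − 0.18191·18.7)
α = (26.56 − 6.49) / (149.0 − 3.402) = 20.07/145.6 = 0.1378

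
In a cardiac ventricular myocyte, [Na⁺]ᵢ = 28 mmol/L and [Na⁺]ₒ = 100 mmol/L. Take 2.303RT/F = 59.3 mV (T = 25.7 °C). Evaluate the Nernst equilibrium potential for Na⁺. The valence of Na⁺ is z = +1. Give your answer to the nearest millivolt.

33 mV

E = (59.3/z) · log₁₀([Na⁺]_out/[Na⁺]_in) with z = +1.
= (59.3/1) · log₁₀(100/28) = 59.30 · log₁₀(3.571)
= 59.30 · (0.5528) = 32.78 mV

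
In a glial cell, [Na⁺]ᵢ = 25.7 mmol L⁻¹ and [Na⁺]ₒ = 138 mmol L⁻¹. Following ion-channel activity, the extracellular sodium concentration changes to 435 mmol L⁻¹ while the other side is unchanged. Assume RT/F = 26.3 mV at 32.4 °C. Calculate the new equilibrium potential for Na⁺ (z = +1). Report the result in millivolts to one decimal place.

After the shift: [Na⁺]_out = 435, [Na⁺]_in = 25.7 mmol L⁻¹.
E_new = (26.3/1)·ln(435/25.7) = 26.30 · (2.8289) = 74.40 mV

74.4 mV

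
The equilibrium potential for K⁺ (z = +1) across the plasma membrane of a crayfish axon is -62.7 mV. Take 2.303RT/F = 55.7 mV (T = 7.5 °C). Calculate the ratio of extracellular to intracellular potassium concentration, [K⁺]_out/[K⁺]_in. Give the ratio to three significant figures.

log₁₀([out]/[in]) = E·z/(55.7) = -62.7 × 1 / 55.7 = -1.1257
[out]/[in] = 10^(-1.1257) = 0.07487

0.0749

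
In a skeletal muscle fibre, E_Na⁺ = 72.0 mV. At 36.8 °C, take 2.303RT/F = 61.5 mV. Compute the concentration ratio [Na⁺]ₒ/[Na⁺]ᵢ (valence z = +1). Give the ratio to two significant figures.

log₁₀([out]/[in]) = E·z/(61.5) = 72.0 × 1 / 61.5 = 1.1707
[out]/[in] = 10^(1.1707) = 14.82

15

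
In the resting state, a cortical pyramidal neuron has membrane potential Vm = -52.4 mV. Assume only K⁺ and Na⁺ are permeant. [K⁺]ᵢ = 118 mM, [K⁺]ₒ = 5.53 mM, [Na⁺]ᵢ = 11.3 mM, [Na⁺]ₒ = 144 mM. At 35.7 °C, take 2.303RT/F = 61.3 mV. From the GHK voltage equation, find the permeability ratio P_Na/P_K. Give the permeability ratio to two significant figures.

Let α = P_Na/P_K. GHK: Vm = 61.3·log₁₀[(Kₒ + α·Naₒ)/(Kᵢ + α·Naᵢ)].
10^(Vm/61.3) = 10^(-52.4/61.3) = 0.1397
So 0.1397·(Kᵢ + α·Naᵢ) = Kₒ + α·Naₒ → α = (0.1397·118.0 − 5.53) / (144.0 − 0.1397·11.3)
α = (16.48 − 5.53) / (144.0 − 1.579) = 10.95/142.4 = 0.07691

0.077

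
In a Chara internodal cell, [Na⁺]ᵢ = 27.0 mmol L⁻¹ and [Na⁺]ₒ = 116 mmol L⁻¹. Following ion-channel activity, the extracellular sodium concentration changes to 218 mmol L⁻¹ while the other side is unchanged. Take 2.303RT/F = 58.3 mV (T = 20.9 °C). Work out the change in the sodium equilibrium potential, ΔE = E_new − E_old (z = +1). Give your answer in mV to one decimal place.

16.0 mV

E_old = (58.3/1)·log₁₀(116/27.0) = 36.91 mV
E_new = (58.3/1)·log₁₀(218/27.0) = 52.88 mV
ΔE = 52.88 − (36.91) = 15.97 mV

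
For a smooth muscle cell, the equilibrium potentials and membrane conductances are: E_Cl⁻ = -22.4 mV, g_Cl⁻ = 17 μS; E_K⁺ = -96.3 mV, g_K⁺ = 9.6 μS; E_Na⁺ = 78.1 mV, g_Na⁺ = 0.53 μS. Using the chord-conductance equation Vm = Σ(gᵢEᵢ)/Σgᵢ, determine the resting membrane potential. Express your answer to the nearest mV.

-47 mV

Σ gᵢEᵢ = 17·(-22.4) + 9.6·(-96.3) + 0.53·(78.1) = -1263.89
Σ gᵢ = 17 + 9.6 + 0.53 = 27.13
Vm = -1263.89 / 27.13 = -46.59 mV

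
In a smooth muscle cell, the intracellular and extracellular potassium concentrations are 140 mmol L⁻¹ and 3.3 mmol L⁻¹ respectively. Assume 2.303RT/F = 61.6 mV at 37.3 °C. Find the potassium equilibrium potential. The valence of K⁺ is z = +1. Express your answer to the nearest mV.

E = (61.6/z) · log₁₀([K⁺]_out/[K⁺]_in) with z = +1.
= (61.6/1) · log₁₀(3.3/140) = 61.60 · log₁₀(0.02357)
= 61.60 · (-1.6276) = -100.26 mV

-100 mV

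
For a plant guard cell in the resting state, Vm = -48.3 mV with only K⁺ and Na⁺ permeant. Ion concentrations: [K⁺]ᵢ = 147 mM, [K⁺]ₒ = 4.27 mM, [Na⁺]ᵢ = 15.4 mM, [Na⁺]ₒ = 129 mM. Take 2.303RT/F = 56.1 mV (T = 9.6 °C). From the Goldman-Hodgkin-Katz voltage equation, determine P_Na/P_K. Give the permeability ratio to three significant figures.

Let α = P_Na/P_K. GHK: Vm = 56.1·log₁₀[(Kₒ + α·Naₒ)/(Kᵢ + α·Naᵢ)].
10^(Vm/56.1) = 10^(-48.3/56.1) = 0.13773
So 0.13773·(Kᵢ + α·Naᵢ) = Kₒ + α·Naₒ → α = (0.13773·147.0 − 4.27) / (129.0 − 0.13773·15.4)
α = (20.25 − 4.27) / (129.0 − 2.121) = 15.98/126.9 = 0.1259

0.126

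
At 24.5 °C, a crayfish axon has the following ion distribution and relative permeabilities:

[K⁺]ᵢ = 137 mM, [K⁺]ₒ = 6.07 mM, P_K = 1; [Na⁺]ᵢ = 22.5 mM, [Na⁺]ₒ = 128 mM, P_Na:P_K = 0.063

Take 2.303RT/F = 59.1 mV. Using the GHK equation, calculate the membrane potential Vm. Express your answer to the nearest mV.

-59 mV

Vm = 59.1 · log₁₀[(Σ P·[cation]ₒ + Σ P·[anion]ᵢ) / (Σ P·[cation]ᵢ + Σ P·[anion]ₒ)]
Numerator = 1×6.07 + 0.063×128 = 14.13
Denominator = 1×137 + 0.063×22.5 = 138.4
Vm = 59.1 · log₁₀(0.10211) = 59.1 × (-0.9909) = -58.56 mV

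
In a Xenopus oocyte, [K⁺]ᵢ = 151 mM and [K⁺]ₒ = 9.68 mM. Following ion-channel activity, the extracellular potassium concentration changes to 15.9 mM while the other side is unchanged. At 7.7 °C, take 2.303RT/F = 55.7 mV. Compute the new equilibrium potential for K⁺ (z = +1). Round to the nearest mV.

-54 mV

After the shift: [K⁺]_out = 15.9, [K⁺]_in = 151 mM.
E_new = (55.7/1)·log₁₀(15.9/151) = 55.70 · (-0.9776) = -54.45 mV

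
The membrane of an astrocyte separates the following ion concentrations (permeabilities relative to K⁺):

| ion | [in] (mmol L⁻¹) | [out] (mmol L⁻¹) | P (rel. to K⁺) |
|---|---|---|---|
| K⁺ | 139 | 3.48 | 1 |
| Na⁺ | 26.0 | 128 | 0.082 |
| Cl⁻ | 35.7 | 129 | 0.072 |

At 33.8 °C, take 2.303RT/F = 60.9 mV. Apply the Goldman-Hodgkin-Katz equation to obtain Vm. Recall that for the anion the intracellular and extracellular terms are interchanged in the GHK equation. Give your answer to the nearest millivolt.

-58 mV

Vm = 60.9 · log₁₀[(Σ P·[cation]ₒ + Σ P·[anion]ᵢ) / (Σ P·[cation]ᵢ + Σ P·[anion]ₒ)]
Numerator = 1×3.48 + 0.082×128 + 0.072×35.7 = 16.55
Denominator = 1×139 + 0.082×26.0 + 0.072×129 = 150.4
Vm = 60.9 · log₁₀(0.11) = 60.9 × (-0.9586) = -58.38 mV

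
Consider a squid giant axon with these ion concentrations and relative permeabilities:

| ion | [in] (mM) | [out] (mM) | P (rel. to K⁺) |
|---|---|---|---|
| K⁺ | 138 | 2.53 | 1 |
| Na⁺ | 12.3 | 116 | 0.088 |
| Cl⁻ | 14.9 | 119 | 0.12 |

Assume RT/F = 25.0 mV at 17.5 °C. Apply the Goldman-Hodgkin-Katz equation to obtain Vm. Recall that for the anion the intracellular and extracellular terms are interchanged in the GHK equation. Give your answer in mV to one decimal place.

-58.9 mV

Vm = 25.0 · ln[(Σ P·[cation]ₒ + Σ P·[anion]ᵢ) / (Σ P·[cation]ᵢ + Σ P·[anion]ₒ)]
Numerator = 1×2.53 + 0.088×116 + 0.12×14.9 = 14.53
Denominator = 1×138 + 0.088×12.3 + 0.12×119 = 153.4
Vm = 25.0 · ln(0.094717) = 25.0 × (-2.3569) = -58.92 mV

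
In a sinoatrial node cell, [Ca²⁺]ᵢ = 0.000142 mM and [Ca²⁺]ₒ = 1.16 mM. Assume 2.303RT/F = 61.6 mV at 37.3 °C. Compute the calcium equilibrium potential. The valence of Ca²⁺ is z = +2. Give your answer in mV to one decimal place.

120.5 mV

E = (61.6/z) · log₁₀([Ca²⁺]_out/[Ca²⁺]_in) with z = +2.
= (61.6/2) · log₁₀(1.16/0.000142) = 30.80 · log₁₀(8169)
= 30.80 · (3.9122) = 120.49 mV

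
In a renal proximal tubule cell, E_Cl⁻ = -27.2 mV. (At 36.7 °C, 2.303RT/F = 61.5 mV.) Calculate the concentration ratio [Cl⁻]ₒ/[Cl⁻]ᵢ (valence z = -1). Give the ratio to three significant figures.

log₁₀([out]/[in]) = E·z/(61.5) = -27.2 × -1 / 61.5 = 0.4423
[out]/[in] = 10^(0.4423) = 2.769

2.77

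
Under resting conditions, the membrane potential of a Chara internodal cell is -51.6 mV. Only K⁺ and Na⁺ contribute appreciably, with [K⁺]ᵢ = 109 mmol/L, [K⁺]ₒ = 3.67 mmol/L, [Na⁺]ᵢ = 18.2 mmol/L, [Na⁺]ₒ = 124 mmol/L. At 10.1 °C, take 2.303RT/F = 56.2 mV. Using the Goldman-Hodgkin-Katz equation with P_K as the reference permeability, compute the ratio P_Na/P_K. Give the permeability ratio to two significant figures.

0.078

Let α = P_Na/P_K. GHK: Vm = 56.2·log₁₀[(Kₒ + α·Naₒ)/(Kᵢ + α·Naᵢ)].
10^(Vm/56.2) = 10^(-51.6/56.2) = 0.12074
So 0.12074·(Kᵢ + α·Naᵢ) = Kₒ + α·Naₒ → α = (0.12074·109.0 − 3.67) / (124.0 − 0.12074·18.2)
α = (13.16 − 3.67) / (124.0 − 2.197) = 9.491/121.8 = 0.07792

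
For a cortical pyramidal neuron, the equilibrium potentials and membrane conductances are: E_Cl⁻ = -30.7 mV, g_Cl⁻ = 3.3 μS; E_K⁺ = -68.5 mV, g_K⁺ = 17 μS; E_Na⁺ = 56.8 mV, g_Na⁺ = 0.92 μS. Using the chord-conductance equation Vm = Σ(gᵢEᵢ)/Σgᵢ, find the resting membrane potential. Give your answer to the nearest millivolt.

Σ gᵢEᵢ = 3.3·(-30.7) + 17·(-68.5) + 0.92·(56.8) = -1213.55
Σ gᵢ = 3.3 + 17 + 0.92 = 21.22
Vm = -1213.55 / 21.22 = -57.19 mV

-57 mV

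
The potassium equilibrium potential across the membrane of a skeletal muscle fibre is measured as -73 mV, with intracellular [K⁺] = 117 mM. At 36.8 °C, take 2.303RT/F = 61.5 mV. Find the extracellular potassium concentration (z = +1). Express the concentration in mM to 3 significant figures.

Nernst: E = (61.5/1) · log₁₀([out]/[in]), so log₁₀([out]/[in]) = -73.0 × 1 / 61.5 = -1.1870.
[out]/[in] = 10^(-1.1870) = 0.06501.
[out] = 0.06501 × 117 = 7.607 mM.

7.61 mM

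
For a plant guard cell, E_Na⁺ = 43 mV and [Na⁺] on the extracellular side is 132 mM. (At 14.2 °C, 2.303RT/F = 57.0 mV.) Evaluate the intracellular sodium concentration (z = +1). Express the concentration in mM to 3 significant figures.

23.2 mM

Nernst: E = (57.0/1) · log₁₀([out]/[in]), so log₁₀([out]/[in]) = 43.0 × 1 / 57.0 = 0.7544.
[out]/[in] = 10^(0.7544) = 5.68.
[in] = 132 / 5.68 = 23.24 mM.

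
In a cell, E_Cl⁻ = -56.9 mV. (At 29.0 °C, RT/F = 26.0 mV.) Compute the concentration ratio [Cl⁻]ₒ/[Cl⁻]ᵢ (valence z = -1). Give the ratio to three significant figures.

8.92

ln([out]/[in]) = E·z/(26.0) = -56.9 × -1 / 26.0 = 2.1885
[out]/[in] = e^(2.1885) = 8.921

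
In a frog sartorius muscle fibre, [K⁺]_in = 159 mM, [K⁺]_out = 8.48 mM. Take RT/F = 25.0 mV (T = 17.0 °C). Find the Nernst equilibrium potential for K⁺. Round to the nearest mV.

-73 mV

E = (25.0/z) · ln([K⁺]_out/[K⁺]_in) with z = +1.
= (25.0/1) · ln(8.48/159) = 25.00 · ln(0.05333)
= 25.00 · (-2.9312) = -73.28 mV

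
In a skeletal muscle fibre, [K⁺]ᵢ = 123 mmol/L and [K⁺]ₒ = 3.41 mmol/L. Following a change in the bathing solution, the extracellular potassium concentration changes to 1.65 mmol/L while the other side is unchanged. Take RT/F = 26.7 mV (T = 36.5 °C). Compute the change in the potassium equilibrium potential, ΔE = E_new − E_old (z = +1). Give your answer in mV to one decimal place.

E_old = (26.7/1)·ln(3.41/123) = -95.73 mV
E_new = (26.7/1)·ln(1.65/123) = -115.11 mV
ΔE = -115.11 − (-95.73) = -19.38 mV

-19.4 mV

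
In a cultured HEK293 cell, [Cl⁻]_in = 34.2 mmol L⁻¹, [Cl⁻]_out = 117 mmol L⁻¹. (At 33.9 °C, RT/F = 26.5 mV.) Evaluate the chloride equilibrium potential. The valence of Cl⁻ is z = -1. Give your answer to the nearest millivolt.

E = (26.5/z) · ln([Cl⁻]_out/[Cl⁻]_in) with z = -1.
For an anion, dividing by z = -1 reverses the sign.
= (26.5/-1) · ln(117/34.2) = -26.50 · ln(3.421)
= -26.50 · (1.2299) = -32.59 mV

-33 mV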